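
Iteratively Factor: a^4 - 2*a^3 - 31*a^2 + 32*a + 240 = (a - 4)*(a^3 + 2*a^2 - 23*a - 60) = (a - 4)*(a + 3)*(a^2 - a - 20) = (a - 4)*(a + 3)*(a + 4)*(a - 5)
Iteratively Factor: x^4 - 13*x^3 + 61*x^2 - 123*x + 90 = (x - 3)*(x^3 - 10*x^2 + 31*x - 30) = (x - 5)*(x - 3)*(x^2 - 5*x + 6) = (x - 5)*(x - 3)^2*(x - 2)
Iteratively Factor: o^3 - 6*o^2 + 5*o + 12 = (o + 1)*(o^2 - 7*o + 12) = (o - 3)*(o + 1)*(o - 4)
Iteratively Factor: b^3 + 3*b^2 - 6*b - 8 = (b + 1)*(b^2 + 2*b - 8) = (b + 1)*(b + 4)*(b - 2)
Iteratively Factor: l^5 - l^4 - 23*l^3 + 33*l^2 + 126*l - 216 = (l - 3)*(l^4 + 2*l^3 - 17*l^2 - 18*l + 72) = (l - 3)*(l - 2)*(l^3 + 4*l^2 - 9*l - 36) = (l - 3)*(l - 2)*(l + 4)*(l^2 - 9) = (l - 3)^2*(l - 2)*(l + 4)*(l + 3)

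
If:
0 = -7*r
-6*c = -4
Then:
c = 2/3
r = 0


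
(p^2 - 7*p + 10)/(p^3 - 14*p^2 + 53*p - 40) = (p - 2)/(p^2 - 9*p + 8)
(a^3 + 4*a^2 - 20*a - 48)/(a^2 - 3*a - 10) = (a^2 + 2*a - 24)/(a - 5)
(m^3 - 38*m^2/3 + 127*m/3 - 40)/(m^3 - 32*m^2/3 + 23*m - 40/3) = (m - 3)/(m - 1)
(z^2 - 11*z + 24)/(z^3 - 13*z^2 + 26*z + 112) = (z - 3)/(z^2 - 5*z - 14)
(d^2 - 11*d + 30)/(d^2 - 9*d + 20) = (d - 6)/(d - 4)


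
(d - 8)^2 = d^2 - 16*d + 64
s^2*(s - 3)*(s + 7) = s^4 + 4*s^3 - 21*s^2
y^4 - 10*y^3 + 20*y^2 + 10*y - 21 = (y - 7)*(y - 3)*(y - 1)*(y + 1)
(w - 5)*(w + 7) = w^2 + 2*w - 35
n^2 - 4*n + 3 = (n - 3)*(n - 1)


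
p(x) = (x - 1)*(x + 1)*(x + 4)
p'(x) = (x - 1)*(x + 1) + (x - 1)*(x + 4) + (x + 1)*(x + 4)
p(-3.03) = 7.94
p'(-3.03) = 2.30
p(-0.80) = -1.15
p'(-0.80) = -5.48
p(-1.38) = 2.37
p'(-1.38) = -6.33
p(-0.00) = -4.00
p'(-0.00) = -1.00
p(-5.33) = -36.45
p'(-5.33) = 41.59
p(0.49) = -3.41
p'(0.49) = 3.64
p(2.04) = 19.10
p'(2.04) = 27.80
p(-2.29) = 7.26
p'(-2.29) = -3.59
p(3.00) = 56.00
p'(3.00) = 50.00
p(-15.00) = -2464.00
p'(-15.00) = 554.00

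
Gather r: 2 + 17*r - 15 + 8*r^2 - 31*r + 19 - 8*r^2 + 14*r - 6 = 0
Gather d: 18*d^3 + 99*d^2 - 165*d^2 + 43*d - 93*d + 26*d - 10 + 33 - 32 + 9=18*d^3 - 66*d^2 - 24*d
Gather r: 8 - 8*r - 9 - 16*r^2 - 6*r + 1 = -16*r^2 - 14*r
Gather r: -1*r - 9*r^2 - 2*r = -9*r^2 - 3*r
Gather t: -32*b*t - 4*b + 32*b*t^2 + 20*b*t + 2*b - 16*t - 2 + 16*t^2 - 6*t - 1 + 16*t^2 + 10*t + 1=-2*b + t^2*(32*b + 32) + t*(-12*b - 12) - 2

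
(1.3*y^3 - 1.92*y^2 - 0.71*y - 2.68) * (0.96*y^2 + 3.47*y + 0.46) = 1.248*y^5 + 2.6678*y^4 - 6.746*y^3 - 5.9197*y^2 - 9.6262*y - 1.2328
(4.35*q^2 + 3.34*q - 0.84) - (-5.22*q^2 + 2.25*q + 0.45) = 9.57*q^2 + 1.09*q - 1.29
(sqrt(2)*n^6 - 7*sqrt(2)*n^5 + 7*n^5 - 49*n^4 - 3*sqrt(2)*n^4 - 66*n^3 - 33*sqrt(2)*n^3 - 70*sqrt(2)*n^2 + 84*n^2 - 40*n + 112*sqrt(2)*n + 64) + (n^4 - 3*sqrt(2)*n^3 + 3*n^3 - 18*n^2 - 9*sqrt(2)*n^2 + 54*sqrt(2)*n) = sqrt(2)*n^6 - 7*sqrt(2)*n^5 + 7*n^5 - 48*n^4 - 3*sqrt(2)*n^4 - 63*n^3 - 36*sqrt(2)*n^3 - 79*sqrt(2)*n^2 + 66*n^2 - 40*n + 166*sqrt(2)*n + 64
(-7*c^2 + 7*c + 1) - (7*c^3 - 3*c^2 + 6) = -7*c^3 - 4*c^2 + 7*c - 5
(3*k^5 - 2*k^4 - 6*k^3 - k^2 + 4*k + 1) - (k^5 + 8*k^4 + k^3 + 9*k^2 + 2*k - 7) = 2*k^5 - 10*k^4 - 7*k^3 - 10*k^2 + 2*k + 8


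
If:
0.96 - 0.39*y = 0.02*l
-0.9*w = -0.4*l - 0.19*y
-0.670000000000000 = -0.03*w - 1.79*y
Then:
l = 47.62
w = 21.17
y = 0.02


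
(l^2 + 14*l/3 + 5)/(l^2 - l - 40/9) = 3*(l + 3)/(3*l - 8)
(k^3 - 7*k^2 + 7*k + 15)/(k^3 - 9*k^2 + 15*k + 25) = (k - 3)/(k - 5)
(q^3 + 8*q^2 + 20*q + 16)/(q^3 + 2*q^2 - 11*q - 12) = (q^2 + 4*q + 4)/(q^2 - 2*q - 3)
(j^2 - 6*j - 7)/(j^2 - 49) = (j + 1)/(j + 7)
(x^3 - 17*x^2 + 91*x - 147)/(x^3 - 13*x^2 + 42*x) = (x^2 - 10*x + 21)/(x*(x - 6))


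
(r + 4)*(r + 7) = r^2 + 11*r + 28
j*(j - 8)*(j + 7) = j^3 - j^2 - 56*j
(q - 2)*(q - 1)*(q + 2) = q^3 - q^2 - 4*q + 4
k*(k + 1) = k^2 + k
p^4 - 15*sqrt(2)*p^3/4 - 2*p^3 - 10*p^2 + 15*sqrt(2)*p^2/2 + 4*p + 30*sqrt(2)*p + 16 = (p - 4)*(p - 4*sqrt(2))*(sqrt(2)*p/2 + sqrt(2))*(sqrt(2)*p + 1/2)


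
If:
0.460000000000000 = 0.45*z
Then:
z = 1.02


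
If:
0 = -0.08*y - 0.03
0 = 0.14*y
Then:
No Solution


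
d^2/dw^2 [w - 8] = 0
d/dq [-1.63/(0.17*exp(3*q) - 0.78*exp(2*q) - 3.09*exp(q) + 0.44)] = (0.8313*exp(2*q) - 2.5428*exp(q) - 5.0367)*exp(q)/(0.17*exp(3*q) - 0.78*exp(2*q) - 3.09*exp(q) + 0.44)^2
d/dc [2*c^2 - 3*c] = 4*c - 3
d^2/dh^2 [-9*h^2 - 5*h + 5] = -18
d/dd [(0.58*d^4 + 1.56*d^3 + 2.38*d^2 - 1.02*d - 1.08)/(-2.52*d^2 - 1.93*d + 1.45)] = (-2.9232*d^5 - 7.2894*d^4 - 2.6576*d^3 - 0.3778*d^2 + 1.4588*d - 3.5634)/(6.3504*d^4 + 9.7272*d^3 - 3.5831*d^2 - 5.597*d + 2.1025)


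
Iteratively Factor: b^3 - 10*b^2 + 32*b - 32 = (b - 4)*(b^2 - 6*b + 8) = (b - 4)^2*(b - 2)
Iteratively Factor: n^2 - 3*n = (n - 3)*(n)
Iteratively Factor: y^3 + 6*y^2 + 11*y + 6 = (y + 3)*(y^2 + 3*y + 2) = (y + 2)*(y + 3)*(y + 1)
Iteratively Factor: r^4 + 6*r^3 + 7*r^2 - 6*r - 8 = (r - 1)*(r^3 + 7*r^2 + 14*r + 8) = (r - 1)*(r + 2)*(r^2 + 5*r + 4) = (r - 1)*(r + 1)*(r + 2)*(r + 4)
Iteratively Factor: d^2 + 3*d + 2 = (d + 1)*(d + 2)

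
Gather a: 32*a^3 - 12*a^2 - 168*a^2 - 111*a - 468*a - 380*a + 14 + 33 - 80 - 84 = 32*a^3 - 180*a^2 - 959*a - 117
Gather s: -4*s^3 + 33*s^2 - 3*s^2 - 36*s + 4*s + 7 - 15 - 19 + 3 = -4*s^3 + 30*s^2 - 32*s - 24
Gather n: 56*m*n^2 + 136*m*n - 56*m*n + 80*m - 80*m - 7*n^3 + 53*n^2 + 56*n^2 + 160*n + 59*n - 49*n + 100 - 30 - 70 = -7*n^3 + n^2*(56*m + 109) + n*(80*m + 170)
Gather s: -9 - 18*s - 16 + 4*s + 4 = -14*s - 21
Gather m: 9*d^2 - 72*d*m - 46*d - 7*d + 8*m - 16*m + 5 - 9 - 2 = 9*d^2 - 53*d + m*(-72*d - 8) - 6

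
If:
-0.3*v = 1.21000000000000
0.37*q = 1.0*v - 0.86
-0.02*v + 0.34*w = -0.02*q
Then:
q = -13.23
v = -4.03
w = 0.54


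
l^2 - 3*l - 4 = (l - 4)*(l + 1)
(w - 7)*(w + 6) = w^2 - w - 42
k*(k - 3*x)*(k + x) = k^3 - 2*k^2*x - 3*k*x^2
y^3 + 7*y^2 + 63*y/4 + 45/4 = (y + 3/2)*(y + 5/2)*(y + 3)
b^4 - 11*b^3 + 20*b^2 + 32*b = b*(b - 8)*(b - 4)*(b + 1)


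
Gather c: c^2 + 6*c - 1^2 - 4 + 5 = c^2 + 6*c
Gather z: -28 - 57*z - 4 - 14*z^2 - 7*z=-14*z^2 - 64*z - 32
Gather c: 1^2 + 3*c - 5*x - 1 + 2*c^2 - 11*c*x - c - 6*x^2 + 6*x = 2*c^2 + c*(2 - 11*x) - 6*x^2 + x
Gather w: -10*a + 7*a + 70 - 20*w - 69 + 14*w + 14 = -3*a - 6*w + 15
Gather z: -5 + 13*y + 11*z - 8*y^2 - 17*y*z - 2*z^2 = -8*y^2 + 13*y - 2*z^2 + z*(11 - 17*y) - 5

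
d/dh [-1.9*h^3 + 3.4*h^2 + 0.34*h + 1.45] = -5.7*h^2 + 6.8*h + 0.34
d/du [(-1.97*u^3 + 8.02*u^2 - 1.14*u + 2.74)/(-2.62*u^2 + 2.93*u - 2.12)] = (5.1614*u^4 - 11.5442*u^3 + 33.041*u^2 - 19.6472*u - 5.6114)/(6.8644*u^4 - 15.3532*u^3 + 19.6937*u^2 - 12.4232*u + 4.4944)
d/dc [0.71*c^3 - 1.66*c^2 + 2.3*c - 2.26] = 2.13*c^2 - 3.32*c + 2.3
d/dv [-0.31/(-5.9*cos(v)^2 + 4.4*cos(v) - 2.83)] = (3.658*cos(v) - 1.364)*sin(v)/(5.9*cos(v)^2 - 4.4*cos(v) + 2.83)^2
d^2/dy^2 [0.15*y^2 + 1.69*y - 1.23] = 0.300000000000000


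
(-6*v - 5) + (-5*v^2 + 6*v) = -5*v^2 - 5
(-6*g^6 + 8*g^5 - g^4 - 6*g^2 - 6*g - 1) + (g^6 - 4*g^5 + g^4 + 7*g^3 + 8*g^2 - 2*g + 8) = -5*g^6 + 4*g^5 + 7*g^3 + 2*g^2 - 8*g + 7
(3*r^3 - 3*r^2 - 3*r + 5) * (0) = 0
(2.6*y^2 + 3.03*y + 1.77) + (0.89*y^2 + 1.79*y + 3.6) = 3.49*y^2 + 4.82*y + 5.37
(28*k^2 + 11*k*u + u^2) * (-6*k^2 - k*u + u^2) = -168*k^4 - 94*k^3*u + 11*k^2*u^2 + 10*k*u^3 + u^4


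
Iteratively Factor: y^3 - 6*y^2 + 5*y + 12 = (y - 4)*(y^2 - 2*y - 3) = (y - 4)*(y + 1)*(y - 3)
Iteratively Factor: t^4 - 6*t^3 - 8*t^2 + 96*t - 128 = (t - 4)*(t^3 - 2*t^2 - 16*t + 32) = (t - 4)*(t + 4)*(t^2 - 6*t + 8) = (t - 4)^2*(t + 4)*(t - 2)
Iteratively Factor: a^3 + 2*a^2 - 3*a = (a + 3)*(a^2 - a) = a*(a + 3)*(a - 1)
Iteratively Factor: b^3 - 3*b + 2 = (b - 1)*(b^2 + b - 2) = (b - 1)^2*(b + 2)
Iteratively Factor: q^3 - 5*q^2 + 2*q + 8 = (q + 1)*(q^2 - 6*q + 8) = (q - 2)*(q + 1)*(q - 4)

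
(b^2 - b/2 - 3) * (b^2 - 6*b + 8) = b^4 - 13*b^3/2 + 8*b^2 + 14*b - 24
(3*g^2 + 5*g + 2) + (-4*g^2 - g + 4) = -g^2 + 4*g + 6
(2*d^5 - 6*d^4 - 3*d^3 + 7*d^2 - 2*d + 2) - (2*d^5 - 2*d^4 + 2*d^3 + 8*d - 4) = -4*d^4 - 5*d^3 + 7*d^2 - 10*d + 6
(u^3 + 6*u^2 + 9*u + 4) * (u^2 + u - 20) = u^5 + 7*u^4 - 5*u^3 - 107*u^2 - 176*u - 80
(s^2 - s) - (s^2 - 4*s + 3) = 3*s - 3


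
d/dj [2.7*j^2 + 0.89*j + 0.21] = 5.4*j + 0.89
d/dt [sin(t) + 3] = cos(t)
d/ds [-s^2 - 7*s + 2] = -2*s - 7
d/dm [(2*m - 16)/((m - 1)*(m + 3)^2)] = 2*(-2*m^2 + 25*m + 5)/(m^5 + 7*m^4 + 10*m^3 - 18*m^2 - 27*m + 27)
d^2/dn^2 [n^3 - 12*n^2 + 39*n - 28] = 6*n - 24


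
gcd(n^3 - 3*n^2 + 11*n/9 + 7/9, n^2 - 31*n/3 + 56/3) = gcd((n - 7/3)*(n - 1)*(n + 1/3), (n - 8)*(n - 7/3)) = n - 7/3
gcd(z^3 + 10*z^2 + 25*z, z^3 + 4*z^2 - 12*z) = z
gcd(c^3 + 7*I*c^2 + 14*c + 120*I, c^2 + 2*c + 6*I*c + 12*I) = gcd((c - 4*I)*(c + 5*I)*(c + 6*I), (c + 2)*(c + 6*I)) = c + 6*I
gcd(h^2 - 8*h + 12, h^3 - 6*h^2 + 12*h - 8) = h - 2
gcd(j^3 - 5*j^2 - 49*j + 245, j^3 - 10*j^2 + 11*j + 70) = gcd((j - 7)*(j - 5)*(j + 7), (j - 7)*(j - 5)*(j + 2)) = j^2 - 12*j + 35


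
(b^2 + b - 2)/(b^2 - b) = (b + 2)/b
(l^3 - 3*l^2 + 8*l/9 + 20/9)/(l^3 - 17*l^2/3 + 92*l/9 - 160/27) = 3*(3*l^2 - 4*l - 4)/(9*l^2 - 36*l + 32)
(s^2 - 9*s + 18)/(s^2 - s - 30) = (s - 3)/(s + 5)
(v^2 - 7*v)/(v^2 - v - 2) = v*(7 - v)/(-v^2 + v + 2)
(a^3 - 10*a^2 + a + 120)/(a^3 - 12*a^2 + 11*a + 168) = (a - 5)/(a - 7)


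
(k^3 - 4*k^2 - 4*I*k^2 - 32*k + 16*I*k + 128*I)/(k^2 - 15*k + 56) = (k^2 + 4*k*(1 - I) - 16*I)/(k - 7)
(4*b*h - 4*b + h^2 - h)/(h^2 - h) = (4*b + h)/h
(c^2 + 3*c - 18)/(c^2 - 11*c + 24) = (c + 6)/(c - 8)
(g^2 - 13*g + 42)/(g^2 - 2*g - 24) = (g - 7)/(g + 4)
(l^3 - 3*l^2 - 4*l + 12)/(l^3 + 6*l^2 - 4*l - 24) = (l - 3)/(l + 6)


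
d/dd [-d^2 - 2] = -2*d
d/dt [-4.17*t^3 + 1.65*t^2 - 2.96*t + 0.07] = -12.51*t^2 + 3.3*t - 2.96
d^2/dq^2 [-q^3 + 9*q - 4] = -6*q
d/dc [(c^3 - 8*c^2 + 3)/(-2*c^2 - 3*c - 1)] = (-2*c^4 - 6*c^3 + 21*c^2 + 28*c + 9)/(4*c^4 + 12*c^3 + 13*c^2 + 6*c + 1)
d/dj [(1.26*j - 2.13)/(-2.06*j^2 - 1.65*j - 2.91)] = (2.5956*j^2 - 8.7756*j - 7.1811)/(4.2436*j^4 + 6.798*j^3 + 14.7117*j^2 + 9.603*j + 8.4681)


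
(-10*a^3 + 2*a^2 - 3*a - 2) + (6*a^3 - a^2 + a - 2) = -4*a^3 + a^2 - 2*a - 4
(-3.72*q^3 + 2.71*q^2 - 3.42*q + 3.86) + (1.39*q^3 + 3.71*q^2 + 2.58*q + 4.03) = -2.33*q^3 + 6.42*q^2 - 0.84*q + 7.89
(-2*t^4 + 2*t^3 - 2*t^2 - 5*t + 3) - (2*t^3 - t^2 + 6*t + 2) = -2*t^4 - t^2 - 11*t + 1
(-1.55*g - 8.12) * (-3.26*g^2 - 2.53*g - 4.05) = 5.053*g^3 + 30.3927*g^2 + 26.8211*g + 32.886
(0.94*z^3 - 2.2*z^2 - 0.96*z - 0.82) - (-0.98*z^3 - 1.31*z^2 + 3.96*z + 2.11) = 1.92*z^3 - 0.89*z^2 - 4.92*z - 2.93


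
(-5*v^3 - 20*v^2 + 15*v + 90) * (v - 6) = -5*v^4 + 10*v^3 + 135*v^2 - 540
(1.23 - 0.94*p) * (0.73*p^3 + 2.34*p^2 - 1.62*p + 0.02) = -0.6862*p^4 - 1.3017*p^3 + 4.401*p^2 - 2.0114*p + 0.0246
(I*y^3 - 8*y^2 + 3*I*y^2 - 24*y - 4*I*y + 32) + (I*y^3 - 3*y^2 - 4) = 2*I*y^3 - 11*y^2 + 3*I*y^2 - 24*y - 4*I*y + 28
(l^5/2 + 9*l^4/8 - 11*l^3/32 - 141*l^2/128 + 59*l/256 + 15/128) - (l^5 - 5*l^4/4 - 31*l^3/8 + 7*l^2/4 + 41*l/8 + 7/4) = -l^5/2 + 19*l^4/8 + 113*l^3/32 - 365*l^2/128 - 1253*l/256 - 209/128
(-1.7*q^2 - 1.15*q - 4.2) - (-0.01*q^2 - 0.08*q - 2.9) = -1.69*q^2 - 1.07*q - 1.3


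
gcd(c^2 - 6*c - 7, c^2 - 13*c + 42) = c - 7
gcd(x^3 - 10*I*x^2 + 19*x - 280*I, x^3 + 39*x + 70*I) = x^2 - 2*I*x + 35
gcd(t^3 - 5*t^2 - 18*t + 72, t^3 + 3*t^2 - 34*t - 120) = t^2 - 2*t - 24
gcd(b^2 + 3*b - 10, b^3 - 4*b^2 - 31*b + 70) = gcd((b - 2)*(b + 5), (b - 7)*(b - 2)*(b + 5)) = b^2 + 3*b - 10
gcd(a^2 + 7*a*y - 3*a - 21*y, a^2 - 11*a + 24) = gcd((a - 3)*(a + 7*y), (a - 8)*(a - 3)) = a - 3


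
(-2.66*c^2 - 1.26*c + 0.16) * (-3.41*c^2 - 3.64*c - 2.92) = 9.0706*c^4 + 13.979*c^3 + 11.808*c^2 + 3.0968*c - 0.4672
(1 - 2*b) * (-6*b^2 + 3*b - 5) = 12*b^3 - 12*b^2 + 13*b - 5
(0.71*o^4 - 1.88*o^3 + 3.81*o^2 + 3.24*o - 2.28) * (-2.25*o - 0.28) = -1.5975*o^5 + 4.0312*o^4 - 8.0461*o^3 - 8.3568*o^2 + 4.2228*o + 0.6384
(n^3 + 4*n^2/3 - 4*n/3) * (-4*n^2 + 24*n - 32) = -4*n^5 + 56*n^4/3 + 16*n^3/3 - 224*n^2/3 + 128*n/3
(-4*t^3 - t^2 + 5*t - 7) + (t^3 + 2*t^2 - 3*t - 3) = -3*t^3 + t^2 + 2*t - 10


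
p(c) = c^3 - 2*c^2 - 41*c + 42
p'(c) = 3*c^2 - 4*c - 41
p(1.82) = -33.22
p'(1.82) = -38.34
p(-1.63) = 99.19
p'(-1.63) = -26.51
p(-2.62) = 117.71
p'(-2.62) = -9.93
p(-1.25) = 88.17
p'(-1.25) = -31.31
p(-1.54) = 96.74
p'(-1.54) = -27.73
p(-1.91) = 106.05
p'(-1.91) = -22.42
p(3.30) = -79.14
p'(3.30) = -21.53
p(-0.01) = 42.41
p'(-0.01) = -40.96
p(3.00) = -72.00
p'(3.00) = -26.00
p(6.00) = -60.00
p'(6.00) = 43.00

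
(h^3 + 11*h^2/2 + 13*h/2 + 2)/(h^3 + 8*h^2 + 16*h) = (2*h^2 + 3*h + 1)/(2*h*(h + 4))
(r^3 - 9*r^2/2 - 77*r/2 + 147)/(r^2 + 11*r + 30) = (2*r^2 - 21*r + 49)/(2*(r + 5))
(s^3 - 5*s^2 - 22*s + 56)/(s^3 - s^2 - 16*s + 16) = (s^2 - 9*s + 14)/(s^2 - 5*s + 4)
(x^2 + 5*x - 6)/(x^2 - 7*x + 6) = (x + 6)/(x - 6)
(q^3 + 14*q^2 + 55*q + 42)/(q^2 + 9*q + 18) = (q^2 + 8*q + 7)/(q + 3)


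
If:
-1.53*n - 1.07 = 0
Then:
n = -0.70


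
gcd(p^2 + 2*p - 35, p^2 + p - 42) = p + 7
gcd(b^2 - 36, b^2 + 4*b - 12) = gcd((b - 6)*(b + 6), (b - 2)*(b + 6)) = b + 6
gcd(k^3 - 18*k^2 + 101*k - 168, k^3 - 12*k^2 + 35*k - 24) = k^2 - 11*k + 24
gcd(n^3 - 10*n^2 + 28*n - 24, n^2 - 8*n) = 1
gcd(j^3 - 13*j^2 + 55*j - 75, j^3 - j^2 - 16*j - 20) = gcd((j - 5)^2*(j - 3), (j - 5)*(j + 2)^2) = j - 5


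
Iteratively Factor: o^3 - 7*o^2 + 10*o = (o - 5)*(o^2 - 2*o) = o*(o - 5)*(o - 2)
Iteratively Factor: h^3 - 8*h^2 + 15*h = (h - 3)*(h^2 - 5*h) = (h - 5)*(h - 3)*(h)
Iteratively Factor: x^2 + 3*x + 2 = (x + 1)*(x + 2)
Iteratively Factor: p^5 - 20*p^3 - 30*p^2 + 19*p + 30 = (p + 1)*(p^4 - p^3 - 19*p^2 - 11*p + 30) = (p - 1)*(p + 1)*(p^3 - 19*p - 30) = (p - 1)*(p + 1)*(p + 2)*(p^2 - 2*p - 15) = (p - 1)*(p + 1)*(p + 2)*(p + 3)*(p - 5)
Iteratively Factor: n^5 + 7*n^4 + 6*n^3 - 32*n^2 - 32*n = (n - 2)*(n^4 + 9*n^3 + 24*n^2 + 16*n) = (n - 2)*(n + 1)*(n^3 + 8*n^2 + 16*n) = (n - 2)*(n + 1)*(n + 4)*(n^2 + 4*n) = (n - 2)*(n + 1)*(n + 4)^2*(n)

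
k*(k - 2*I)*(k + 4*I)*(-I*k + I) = -I*k^4 + 2*k^3 + I*k^3 - 2*k^2 - 8*I*k^2 + 8*I*k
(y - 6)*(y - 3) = y^2 - 9*y + 18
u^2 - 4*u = u*(u - 4)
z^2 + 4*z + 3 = (z + 1)*(z + 3)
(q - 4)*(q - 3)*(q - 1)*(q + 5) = q^4 - 3*q^3 - 21*q^2 + 83*q - 60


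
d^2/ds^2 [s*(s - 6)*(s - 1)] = 6*s - 14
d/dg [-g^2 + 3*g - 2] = 3 - 2*g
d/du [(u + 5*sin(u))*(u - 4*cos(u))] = (u + 5*sin(u))*(4*sin(u) + 1) + (u - 4*cos(u))*(5*cos(u) + 1)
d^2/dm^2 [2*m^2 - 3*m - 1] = 4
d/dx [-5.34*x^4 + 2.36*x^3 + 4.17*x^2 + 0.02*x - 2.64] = -21.36*x^3 + 7.08*x^2 + 8.34*x + 0.02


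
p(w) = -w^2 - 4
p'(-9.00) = 18.00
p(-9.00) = -85.00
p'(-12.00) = 24.00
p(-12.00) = -148.00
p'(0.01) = -0.02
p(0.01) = -4.00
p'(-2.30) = 4.60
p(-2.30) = -9.29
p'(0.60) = -1.20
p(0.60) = -4.36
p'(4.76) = -9.52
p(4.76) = -26.66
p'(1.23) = -2.46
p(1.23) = -5.51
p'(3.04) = -6.08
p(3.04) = -13.24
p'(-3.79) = 7.58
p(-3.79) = -18.36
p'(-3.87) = 7.74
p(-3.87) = -18.98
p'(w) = -2*w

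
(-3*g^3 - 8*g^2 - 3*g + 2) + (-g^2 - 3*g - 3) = -3*g^3 - 9*g^2 - 6*g - 1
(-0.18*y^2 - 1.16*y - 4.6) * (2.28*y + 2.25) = -0.4104*y^3 - 3.0498*y^2 - 13.098*y - 10.35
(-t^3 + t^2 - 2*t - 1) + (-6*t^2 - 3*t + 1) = -t^3 - 5*t^2 - 5*t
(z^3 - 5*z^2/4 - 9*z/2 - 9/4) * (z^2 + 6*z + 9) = z^5 + 19*z^4/4 - 3*z^3 - 81*z^2/2 - 54*z - 81/4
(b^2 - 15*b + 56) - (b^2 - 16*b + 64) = b - 8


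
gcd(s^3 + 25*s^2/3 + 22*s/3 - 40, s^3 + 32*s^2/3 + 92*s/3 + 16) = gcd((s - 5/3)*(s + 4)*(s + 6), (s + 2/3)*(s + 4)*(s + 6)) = s^2 + 10*s + 24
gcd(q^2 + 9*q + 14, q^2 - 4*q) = 1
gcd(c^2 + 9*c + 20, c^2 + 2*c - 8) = c + 4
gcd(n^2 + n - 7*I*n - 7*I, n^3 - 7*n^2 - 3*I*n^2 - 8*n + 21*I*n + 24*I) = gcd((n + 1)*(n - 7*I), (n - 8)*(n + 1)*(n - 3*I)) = n + 1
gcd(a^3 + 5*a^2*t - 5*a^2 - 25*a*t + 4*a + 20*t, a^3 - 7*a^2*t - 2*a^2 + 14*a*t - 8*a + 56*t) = a - 4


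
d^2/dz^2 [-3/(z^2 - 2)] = 6*(-3*z^2 - 2)/(z^2 - 2)^3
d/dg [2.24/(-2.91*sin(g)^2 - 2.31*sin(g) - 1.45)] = (13.0368*sin(g) + 5.1744)*cos(g)/(2.91*sin(g)^2 + 2.31*sin(g) + 1.45)^2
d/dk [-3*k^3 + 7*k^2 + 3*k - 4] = -9*k^2 + 14*k + 3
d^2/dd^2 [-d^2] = -2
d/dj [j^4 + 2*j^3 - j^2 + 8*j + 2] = 4*j^3 + 6*j^2 - 2*j + 8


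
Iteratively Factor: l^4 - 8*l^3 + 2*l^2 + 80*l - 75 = (l + 3)*(l^3 - 11*l^2 + 35*l - 25) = (l - 5)*(l + 3)*(l^2 - 6*l + 5) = (l - 5)^2*(l + 3)*(l - 1)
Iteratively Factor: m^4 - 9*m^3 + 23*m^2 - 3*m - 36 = (m - 4)*(m^3 - 5*m^2 + 3*m + 9) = (m - 4)*(m + 1)*(m^2 - 6*m + 9) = (m - 4)*(m - 3)*(m + 1)*(m - 3)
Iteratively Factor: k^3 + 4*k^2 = (k)*(k^2 + 4*k) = k^2*(k + 4)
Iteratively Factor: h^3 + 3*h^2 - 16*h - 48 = (h - 4)*(h^2 + 7*h + 12) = (h - 4)*(h + 4)*(h + 3)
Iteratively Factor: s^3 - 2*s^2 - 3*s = (s - 3)*(s^2 + s) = s*(s - 3)*(s + 1)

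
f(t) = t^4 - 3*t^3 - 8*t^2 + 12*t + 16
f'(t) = 4*t^3 - 9*t^2 - 16*t + 12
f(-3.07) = 79.39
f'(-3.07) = -139.44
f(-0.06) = 15.25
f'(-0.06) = 12.93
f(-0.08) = 14.99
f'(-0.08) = 13.22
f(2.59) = -13.71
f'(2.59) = -20.32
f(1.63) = 8.37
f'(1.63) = -20.67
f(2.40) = -9.57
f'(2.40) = -22.94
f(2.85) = -18.25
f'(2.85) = -14.11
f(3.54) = -17.82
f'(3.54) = 20.02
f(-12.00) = 24640.00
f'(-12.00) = -8004.00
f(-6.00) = 1600.00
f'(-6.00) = -1080.00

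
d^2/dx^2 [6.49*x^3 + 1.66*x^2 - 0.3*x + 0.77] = 38.94*x + 3.32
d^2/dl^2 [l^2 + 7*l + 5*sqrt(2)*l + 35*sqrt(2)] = 2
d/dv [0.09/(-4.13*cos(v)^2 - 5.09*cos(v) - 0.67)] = -(0.7434*cos(v) + 0.4581)*sin(v)/(4.13*cos(v)^2 + 5.09*cos(v) + 0.67)^2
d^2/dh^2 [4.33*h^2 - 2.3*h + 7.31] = 8.66000000000000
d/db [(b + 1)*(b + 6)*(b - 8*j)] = 3*b^2 - 16*b*j + 14*b - 56*j + 6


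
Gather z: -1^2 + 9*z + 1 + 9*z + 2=18*z + 2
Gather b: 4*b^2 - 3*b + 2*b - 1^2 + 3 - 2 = 4*b^2 - b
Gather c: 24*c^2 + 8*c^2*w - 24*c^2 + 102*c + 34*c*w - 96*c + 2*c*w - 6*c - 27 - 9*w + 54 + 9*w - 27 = 8*c^2*w + 36*c*w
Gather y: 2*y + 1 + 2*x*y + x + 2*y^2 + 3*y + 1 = x + 2*y^2 + y*(2*x + 5) + 2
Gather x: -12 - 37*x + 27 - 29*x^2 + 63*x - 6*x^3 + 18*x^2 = -6*x^3 - 11*x^2 + 26*x + 15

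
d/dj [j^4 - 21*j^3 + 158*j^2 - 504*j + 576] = 4*j^3 - 63*j^2 + 316*j - 504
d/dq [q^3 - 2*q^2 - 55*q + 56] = 3*q^2 - 4*q - 55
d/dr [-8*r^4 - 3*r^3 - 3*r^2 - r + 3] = -32*r^3 - 9*r^2 - 6*r - 1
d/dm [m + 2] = 1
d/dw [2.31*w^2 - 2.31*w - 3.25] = 4.62*w - 2.31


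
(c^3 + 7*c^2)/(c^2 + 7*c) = c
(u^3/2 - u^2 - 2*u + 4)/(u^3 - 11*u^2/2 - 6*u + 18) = (u^2 - 4*u + 4)/(2*u^2 - 15*u + 18)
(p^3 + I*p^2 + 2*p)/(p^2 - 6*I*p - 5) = p*(p + 2*I)/(p - 5*I)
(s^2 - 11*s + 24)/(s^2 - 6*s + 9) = (s - 8)/(s - 3)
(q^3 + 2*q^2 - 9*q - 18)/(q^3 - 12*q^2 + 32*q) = (q^3 + 2*q^2 - 9*q - 18)/(q*(q^2 - 12*q + 32))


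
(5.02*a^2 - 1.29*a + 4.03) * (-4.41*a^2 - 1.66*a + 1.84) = -22.1382*a^4 - 2.6443*a^3 - 6.3941*a^2 - 9.0634*a + 7.4152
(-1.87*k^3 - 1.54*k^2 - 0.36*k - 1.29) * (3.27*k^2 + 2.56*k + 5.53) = -6.1149*k^5 - 9.823*k^4 - 15.4607*k^3 - 13.6561*k^2 - 5.2932*k - 7.1337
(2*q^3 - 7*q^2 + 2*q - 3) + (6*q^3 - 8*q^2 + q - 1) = 8*q^3 - 15*q^2 + 3*q - 4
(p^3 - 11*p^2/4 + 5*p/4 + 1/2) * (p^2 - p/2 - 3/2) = p^5 - 13*p^4/4 + 9*p^3/8 + 4*p^2 - 17*p/8 - 3/4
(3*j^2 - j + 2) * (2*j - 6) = 6*j^3 - 20*j^2 + 10*j - 12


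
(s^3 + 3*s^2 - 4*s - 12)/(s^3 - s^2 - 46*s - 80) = (s^2 + s - 6)/(s^2 - 3*s - 40)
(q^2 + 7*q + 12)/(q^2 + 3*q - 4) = (q + 3)/(q - 1)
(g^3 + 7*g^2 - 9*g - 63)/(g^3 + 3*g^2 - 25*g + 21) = (g + 3)/(g - 1)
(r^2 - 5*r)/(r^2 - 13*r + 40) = r/(r - 8)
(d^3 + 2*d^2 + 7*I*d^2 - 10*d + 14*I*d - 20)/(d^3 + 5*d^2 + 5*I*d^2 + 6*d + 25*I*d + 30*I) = (d + 2*I)/(d + 3)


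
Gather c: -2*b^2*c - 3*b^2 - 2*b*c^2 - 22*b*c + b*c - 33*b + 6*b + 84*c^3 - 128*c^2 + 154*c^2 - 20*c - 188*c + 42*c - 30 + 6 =-3*b^2 - 27*b + 84*c^3 + c^2*(26 - 2*b) + c*(-2*b^2 - 21*b - 166) - 24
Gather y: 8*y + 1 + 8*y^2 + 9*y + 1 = 8*y^2 + 17*y + 2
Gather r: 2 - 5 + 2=-1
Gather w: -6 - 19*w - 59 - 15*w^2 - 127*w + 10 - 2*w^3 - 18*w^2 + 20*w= -2*w^3 - 33*w^2 - 126*w - 55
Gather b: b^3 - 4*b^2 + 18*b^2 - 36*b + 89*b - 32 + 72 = b^3 + 14*b^2 + 53*b + 40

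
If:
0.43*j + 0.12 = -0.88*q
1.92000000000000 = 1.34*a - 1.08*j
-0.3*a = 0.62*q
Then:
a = 5.98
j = 5.65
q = -2.90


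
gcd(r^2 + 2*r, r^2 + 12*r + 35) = 1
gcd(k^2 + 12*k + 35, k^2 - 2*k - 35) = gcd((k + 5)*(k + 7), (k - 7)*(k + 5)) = k + 5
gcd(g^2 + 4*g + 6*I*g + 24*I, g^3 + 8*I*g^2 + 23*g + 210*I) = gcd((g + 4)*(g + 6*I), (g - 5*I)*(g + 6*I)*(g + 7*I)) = g + 6*I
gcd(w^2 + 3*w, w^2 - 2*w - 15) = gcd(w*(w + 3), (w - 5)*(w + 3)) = w + 3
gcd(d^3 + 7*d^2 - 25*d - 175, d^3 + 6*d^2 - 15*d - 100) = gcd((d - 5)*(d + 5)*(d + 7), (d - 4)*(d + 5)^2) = d + 5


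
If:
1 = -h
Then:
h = -1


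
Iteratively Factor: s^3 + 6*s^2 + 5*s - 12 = (s + 3)*(s^2 + 3*s - 4) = (s + 3)*(s + 4)*(s - 1)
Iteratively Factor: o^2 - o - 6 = (o + 2)*(o - 3)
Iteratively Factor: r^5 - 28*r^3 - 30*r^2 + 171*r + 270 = (r - 3)*(r^4 + 3*r^3 - 19*r^2 - 87*r - 90) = (r - 3)*(r + 2)*(r^3 + r^2 - 21*r - 45) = (r - 3)*(r + 2)*(r + 3)*(r^2 - 2*r - 15) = (r - 5)*(r - 3)*(r + 2)*(r + 3)*(r + 3)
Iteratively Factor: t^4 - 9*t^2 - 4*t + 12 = (t + 2)*(t^3 - 2*t^2 - 5*t + 6) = (t + 2)^2*(t^2 - 4*t + 3) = (t - 3)*(t + 2)^2*(t - 1)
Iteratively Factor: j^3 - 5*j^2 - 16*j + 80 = (j - 5)*(j^2 - 16) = (j - 5)*(j + 4)*(j - 4)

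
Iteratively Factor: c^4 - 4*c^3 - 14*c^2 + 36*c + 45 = (c - 5)*(c^3 + c^2 - 9*c - 9) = (c - 5)*(c + 1)*(c^2 - 9) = (c - 5)*(c + 1)*(c + 3)*(c - 3)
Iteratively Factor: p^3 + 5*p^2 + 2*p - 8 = (p - 1)*(p^2 + 6*p + 8) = (p - 1)*(p + 4)*(p + 2)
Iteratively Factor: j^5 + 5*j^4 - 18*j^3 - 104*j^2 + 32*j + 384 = (j - 2)*(j^4 + 7*j^3 - 4*j^2 - 112*j - 192) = (j - 2)*(j + 4)*(j^3 + 3*j^2 - 16*j - 48) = (j - 2)*(j + 4)^2*(j^2 - j - 12) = (j - 2)*(j + 3)*(j + 4)^2*(j - 4)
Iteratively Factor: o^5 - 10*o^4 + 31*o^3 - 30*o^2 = (o - 5)*(o^4 - 5*o^3 + 6*o^2) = o*(o - 5)*(o^3 - 5*o^2 + 6*o) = o*(o - 5)*(o - 2)*(o^2 - 3*o) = o*(o - 5)*(o - 3)*(o - 2)*(o)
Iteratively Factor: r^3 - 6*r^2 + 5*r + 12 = (r + 1)*(r^2 - 7*r + 12) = (r - 4)*(r + 1)*(r - 3)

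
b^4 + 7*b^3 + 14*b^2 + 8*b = b*(b + 1)*(b + 2)*(b + 4)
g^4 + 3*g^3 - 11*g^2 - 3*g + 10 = (g - 2)*(g - 1)*(g + 1)*(g + 5)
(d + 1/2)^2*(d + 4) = d^3 + 5*d^2 + 17*d/4 + 1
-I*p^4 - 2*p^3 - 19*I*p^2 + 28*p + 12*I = (p - 6*I)*(p + I)*(p + 2*I)*(-I*p + 1)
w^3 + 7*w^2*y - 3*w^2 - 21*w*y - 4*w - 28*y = (w - 4)*(w + 1)*(w + 7*y)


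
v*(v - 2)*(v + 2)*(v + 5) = v^4 + 5*v^3 - 4*v^2 - 20*v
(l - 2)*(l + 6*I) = l^2 - 2*l + 6*I*l - 12*I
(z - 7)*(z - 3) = z^2 - 10*z + 21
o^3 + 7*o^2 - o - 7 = (o - 1)*(o + 1)*(o + 7)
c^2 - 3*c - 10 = (c - 5)*(c + 2)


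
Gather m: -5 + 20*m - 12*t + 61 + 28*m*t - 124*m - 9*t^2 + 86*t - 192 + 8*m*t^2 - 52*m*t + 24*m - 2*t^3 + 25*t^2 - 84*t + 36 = m*(8*t^2 - 24*t - 80) - 2*t^3 + 16*t^2 - 10*t - 100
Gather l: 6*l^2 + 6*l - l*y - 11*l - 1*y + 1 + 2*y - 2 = 6*l^2 + l*(-y - 5) + y - 1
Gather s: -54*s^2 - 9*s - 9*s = -54*s^2 - 18*s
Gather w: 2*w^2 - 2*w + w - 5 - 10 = 2*w^2 - w - 15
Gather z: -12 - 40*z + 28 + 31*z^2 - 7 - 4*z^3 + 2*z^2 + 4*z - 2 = -4*z^3 + 33*z^2 - 36*z + 7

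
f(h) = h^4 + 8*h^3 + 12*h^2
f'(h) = 4*h^3 + 24*h^2 + 24*h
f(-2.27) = -5.19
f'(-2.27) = 22.40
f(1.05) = 23.71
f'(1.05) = 56.29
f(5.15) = 2114.44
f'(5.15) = 1306.50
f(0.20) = 0.55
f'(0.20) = 5.79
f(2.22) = 170.96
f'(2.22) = 215.33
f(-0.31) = 0.92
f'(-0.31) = -5.25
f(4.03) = 982.26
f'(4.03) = 748.30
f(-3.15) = -32.52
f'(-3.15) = 37.52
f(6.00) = 3456.00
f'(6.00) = 1872.00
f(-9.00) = 1701.00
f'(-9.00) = -1188.00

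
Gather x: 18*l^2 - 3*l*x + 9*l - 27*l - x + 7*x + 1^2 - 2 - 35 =18*l^2 - 18*l + x*(6 - 3*l) - 36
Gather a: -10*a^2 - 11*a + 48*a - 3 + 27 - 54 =-10*a^2 + 37*a - 30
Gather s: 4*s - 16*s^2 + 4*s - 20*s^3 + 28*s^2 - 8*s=-20*s^3 + 12*s^2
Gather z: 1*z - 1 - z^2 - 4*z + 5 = -z^2 - 3*z + 4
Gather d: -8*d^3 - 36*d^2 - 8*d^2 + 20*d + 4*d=-8*d^3 - 44*d^2 + 24*d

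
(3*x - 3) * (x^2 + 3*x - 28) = 3*x^3 + 6*x^2 - 93*x + 84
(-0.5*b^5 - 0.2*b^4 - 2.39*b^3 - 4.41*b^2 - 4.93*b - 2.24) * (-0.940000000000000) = 0.47*b^5 + 0.188*b^4 + 2.2466*b^3 + 4.1454*b^2 + 4.6342*b + 2.1056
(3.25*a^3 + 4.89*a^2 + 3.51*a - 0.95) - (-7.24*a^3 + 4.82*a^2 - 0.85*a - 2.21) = 10.49*a^3 + 0.0699999999999994*a^2 + 4.36*a + 1.26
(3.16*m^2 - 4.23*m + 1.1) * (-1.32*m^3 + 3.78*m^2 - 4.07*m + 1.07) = -4.1712*m^5 + 17.5284*m^4 - 30.3026*m^3 + 24.7553*m^2 - 9.0031*m + 1.177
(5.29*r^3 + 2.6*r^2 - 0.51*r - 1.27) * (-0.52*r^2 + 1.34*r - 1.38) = -2.7508*r^5 + 5.7366*r^4 - 3.551*r^3 - 3.611*r^2 - 0.998*r + 1.7526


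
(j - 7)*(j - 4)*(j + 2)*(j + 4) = j^4 - 5*j^3 - 30*j^2 + 80*j + 224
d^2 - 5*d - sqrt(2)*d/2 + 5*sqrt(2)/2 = (d - 5)*(d - sqrt(2)/2)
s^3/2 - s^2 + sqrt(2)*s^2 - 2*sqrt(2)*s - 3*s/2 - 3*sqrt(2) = (s/2 + 1/2)*(s - 3)*(s + 2*sqrt(2))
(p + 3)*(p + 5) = p^2 + 8*p + 15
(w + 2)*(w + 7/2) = w^2 + 11*w/2 + 7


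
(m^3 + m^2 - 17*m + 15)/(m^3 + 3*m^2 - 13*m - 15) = (m - 1)/(m + 1)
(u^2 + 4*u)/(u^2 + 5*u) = (u + 4)/(u + 5)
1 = 1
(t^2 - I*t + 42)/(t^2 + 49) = (t + 6*I)/(t + 7*I)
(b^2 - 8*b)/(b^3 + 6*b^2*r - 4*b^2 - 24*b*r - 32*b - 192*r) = b/(b^2 + 6*b*r + 4*b + 24*r)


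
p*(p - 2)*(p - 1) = p^3 - 3*p^2 + 2*p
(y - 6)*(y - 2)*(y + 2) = y^3 - 6*y^2 - 4*y + 24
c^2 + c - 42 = (c - 6)*(c + 7)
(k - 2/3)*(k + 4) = k^2 + 10*k/3 - 8/3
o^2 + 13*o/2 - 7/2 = (o - 1/2)*(o + 7)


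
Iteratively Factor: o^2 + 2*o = (o + 2)*(o)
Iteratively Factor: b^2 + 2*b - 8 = (b + 4)*(b - 2)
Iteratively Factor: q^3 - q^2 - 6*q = (q + 2)*(q^2 - 3*q) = q*(q + 2)*(q - 3)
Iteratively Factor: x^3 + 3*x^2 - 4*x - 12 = (x + 2)*(x^2 + x - 6) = (x - 2)*(x + 2)*(x + 3)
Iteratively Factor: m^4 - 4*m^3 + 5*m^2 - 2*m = (m - 1)*(m^3 - 3*m^2 + 2*m) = (m - 2)*(m - 1)*(m^2 - m) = (m - 2)*(m - 1)^2*(m)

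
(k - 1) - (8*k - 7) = 6 - 7*k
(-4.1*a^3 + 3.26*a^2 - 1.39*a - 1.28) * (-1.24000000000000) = 5.084*a^3 - 4.0424*a^2 + 1.7236*a + 1.5872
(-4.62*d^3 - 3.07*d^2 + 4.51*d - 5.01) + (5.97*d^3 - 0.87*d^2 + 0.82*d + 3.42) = 1.35*d^3 - 3.94*d^2 + 5.33*d - 1.59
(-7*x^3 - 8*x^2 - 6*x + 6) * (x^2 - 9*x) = -7*x^5 + 55*x^4 + 66*x^3 + 60*x^2 - 54*x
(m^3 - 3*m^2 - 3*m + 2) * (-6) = -6*m^3 + 18*m^2 + 18*m - 12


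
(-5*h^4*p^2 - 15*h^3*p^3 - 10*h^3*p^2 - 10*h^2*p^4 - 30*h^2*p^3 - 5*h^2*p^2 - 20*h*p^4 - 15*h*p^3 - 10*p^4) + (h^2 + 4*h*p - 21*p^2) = -5*h^4*p^2 - 15*h^3*p^3 - 10*h^3*p^2 - 10*h^2*p^4 - 30*h^2*p^3 - 5*h^2*p^2 + h^2 - 20*h*p^4 - 15*h*p^3 + 4*h*p - 10*p^4 - 21*p^2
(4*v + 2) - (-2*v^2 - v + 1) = 2*v^2 + 5*v + 1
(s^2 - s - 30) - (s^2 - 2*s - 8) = s - 22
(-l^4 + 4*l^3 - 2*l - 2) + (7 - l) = -l^4 + 4*l^3 - 3*l + 5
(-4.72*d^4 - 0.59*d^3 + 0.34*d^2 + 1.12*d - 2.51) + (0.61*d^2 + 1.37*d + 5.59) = -4.72*d^4 - 0.59*d^3 + 0.95*d^2 + 2.49*d + 3.08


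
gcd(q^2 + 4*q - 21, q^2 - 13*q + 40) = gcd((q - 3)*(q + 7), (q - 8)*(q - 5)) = 1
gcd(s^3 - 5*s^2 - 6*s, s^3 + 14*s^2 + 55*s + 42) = s + 1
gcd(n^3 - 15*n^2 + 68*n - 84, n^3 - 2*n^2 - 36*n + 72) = n^2 - 8*n + 12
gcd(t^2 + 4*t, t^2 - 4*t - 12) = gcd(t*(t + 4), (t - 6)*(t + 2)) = 1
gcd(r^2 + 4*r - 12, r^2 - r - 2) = r - 2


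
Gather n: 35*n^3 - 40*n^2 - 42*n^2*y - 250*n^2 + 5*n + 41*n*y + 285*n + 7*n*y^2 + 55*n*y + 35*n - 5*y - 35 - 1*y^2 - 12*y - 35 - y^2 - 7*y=35*n^3 + n^2*(-42*y - 290) + n*(7*y^2 + 96*y + 325) - 2*y^2 - 24*y - 70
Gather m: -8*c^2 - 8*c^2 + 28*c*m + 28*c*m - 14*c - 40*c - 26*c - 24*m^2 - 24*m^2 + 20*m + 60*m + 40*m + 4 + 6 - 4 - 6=-16*c^2 - 80*c - 48*m^2 + m*(56*c + 120)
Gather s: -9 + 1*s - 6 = s - 15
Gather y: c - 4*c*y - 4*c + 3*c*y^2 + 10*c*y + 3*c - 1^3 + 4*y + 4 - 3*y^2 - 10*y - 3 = y^2*(3*c - 3) + y*(6*c - 6)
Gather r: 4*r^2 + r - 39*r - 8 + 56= 4*r^2 - 38*r + 48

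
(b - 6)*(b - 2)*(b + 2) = b^3 - 6*b^2 - 4*b + 24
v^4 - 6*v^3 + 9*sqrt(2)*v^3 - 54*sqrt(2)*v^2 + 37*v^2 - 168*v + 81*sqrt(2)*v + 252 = (v - 3)^2*(v + 2*sqrt(2))*(v + 7*sqrt(2))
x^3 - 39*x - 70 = (x - 7)*(x + 2)*(x + 5)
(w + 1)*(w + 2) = w^2 + 3*w + 2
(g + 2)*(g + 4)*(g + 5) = g^3 + 11*g^2 + 38*g + 40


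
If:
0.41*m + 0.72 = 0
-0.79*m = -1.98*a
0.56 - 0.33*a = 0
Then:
No Solution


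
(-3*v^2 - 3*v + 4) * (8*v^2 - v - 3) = -24*v^4 - 21*v^3 + 44*v^2 + 5*v - 12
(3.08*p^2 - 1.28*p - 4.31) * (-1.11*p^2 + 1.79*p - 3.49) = -3.4188*p^4 + 6.934*p^3 - 8.2563*p^2 - 3.2477*p + 15.0419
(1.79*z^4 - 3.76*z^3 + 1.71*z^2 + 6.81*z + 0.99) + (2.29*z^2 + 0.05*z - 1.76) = 1.79*z^4 - 3.76*z^3 + 4.0*z^2 + 6.86*z - 0.77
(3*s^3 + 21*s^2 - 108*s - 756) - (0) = 3*s^3 + 21*s^2 - 108*s - 756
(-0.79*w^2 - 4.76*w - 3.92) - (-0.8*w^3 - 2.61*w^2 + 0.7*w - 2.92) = 0.8*w^3 + 1.82*w^2 - 5.46*w - 1.0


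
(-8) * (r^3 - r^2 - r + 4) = -8*r^3 + 8*r^2 + 8*r - 32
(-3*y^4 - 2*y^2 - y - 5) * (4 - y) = 3*y^5 - 12*y^4 + 2*y^3 - 7*y^2 + y - 20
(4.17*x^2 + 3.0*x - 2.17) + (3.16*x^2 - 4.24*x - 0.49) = 7.33*x^2 - 1.24*x - 2.66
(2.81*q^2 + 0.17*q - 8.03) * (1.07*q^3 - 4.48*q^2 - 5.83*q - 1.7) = 3.0067*q^5 - 12.4069*q^4 - 25.736*q^3 + 30.2063*q^2 + 46.5259*q + 13.651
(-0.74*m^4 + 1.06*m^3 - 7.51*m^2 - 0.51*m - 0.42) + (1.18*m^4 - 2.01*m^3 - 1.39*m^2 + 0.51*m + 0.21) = 0.44*m^4 - 0.95*m^3 - 8.9*m^2 - 0.21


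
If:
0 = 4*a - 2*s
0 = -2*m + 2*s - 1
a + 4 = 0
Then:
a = -4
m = -17/2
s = -8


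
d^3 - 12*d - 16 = (d - 4)*(d + 2)^2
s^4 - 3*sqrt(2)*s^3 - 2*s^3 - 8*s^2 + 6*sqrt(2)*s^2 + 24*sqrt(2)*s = s*(s - 4)*(s + 2)*(s - 3*sqrt(2))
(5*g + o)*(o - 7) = 5*g*o - 35*g + o^2 - 7*o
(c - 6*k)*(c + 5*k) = c^2 - c*k - 30*k^2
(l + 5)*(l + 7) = l^2 + 12*l + 35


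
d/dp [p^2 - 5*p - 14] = 2*p - 5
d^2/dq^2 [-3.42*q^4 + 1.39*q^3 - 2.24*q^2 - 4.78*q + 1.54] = -41.04*q^2 + 8.34*q - 4.48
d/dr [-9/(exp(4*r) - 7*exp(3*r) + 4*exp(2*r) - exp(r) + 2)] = (36*exp(3*r) - 189*exp(2*r) + 72*exp(r) - 9)*exp(r)/(exp(4*r) - 7*exp(3*r) + 4*exp(2*r) - exp(r) + 2)^2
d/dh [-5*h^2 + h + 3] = 1 - 10*h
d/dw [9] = 0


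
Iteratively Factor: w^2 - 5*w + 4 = (w - 4)*(w - 1)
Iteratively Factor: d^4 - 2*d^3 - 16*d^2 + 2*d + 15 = (d + 1)*(d^3 - 3*d^2 - 13*d + 15) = (d - 1)*(d + 1)*(d^2 - 2*d - 15) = (d - 5)*(d - 1)*(d + 1)*(d + 3)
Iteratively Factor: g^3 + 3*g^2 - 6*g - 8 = (g + 4)*(g^2 - g - 2) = (g + 1)*(g + 4)*(g - 2)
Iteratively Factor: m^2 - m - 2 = (m - 2)*(m + 1)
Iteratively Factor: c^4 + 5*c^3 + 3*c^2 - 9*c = (c)*(c^3 + 5*c^2 + 3*c - 9) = c*(c + 3)*(c^2 + 2*c - 3) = c*(c + 3)^2*(c - 1)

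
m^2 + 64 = (m - 8*I)*(m + 8*I)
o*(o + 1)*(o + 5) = o^3 + 6*o^2 + 5*o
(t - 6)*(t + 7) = t^2 + t - 42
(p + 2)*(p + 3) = p^2 + 5*p + 6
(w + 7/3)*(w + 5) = w^2 + 22*w/3 + 35/3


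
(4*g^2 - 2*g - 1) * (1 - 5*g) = -20*g^3 + 14*g^2 + 3*g - 1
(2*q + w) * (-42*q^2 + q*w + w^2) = -84*q^3 - 40*q^2*w + 3*q*w^2 + w^3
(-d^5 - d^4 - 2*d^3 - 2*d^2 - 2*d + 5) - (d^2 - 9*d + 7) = -d^5 - d^4 - 2*d^3 - 3*d^2 + 7*d - 2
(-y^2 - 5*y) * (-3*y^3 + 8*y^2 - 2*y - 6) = 3*y^5 + 7*y^4 - 38*y^3 + 16*y^2 + 30*y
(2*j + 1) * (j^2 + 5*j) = 2*j^3 + 11*j^2 + 5*j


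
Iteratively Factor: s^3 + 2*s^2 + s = (s + 1)*(s^2 + s) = (s + 1)^2*(s)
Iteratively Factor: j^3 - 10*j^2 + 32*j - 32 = (j - 2)*(j^2 - 8*j + 16) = (j - 4)*(j - 2)*(j - 4)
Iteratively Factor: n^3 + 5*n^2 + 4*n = (n + 1)*(n^2 + 4*n) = (n + 1)*(n + 4)*(n)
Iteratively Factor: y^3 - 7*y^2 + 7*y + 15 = (y + 1)*(y^2 - 8*y + 15) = (y - 5)*(y + 1)*(y - 3)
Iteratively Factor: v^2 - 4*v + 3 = (v - 3)*(v - 1)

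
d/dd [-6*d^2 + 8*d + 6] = 8 - 12*d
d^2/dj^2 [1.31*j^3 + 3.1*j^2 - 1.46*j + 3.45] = 7.86*j + 6.2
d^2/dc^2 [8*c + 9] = 0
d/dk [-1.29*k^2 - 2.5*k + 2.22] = -2.58*k - 2.5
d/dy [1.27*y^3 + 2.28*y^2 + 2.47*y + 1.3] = 3.81*y^2 + 4.56*y + 2.47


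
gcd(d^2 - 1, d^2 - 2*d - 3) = d + 1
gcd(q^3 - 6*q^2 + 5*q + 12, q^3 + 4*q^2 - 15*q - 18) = q^2 - 2*q - 3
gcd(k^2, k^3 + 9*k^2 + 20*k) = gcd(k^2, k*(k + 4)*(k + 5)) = k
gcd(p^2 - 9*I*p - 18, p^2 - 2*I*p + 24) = p - 6*I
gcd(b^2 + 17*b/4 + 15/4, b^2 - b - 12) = b + 3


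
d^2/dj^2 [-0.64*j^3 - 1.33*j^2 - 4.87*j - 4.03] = -3.84*j - 2.66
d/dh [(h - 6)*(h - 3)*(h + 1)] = 3*h^2 - 16*h + 9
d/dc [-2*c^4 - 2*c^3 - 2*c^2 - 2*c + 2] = -8*c^3 - 6*c^2 - 4*c - 2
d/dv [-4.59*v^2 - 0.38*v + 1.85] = -9.18*v - 0.38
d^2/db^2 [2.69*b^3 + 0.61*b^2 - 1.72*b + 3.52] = 16.14*b + 1.22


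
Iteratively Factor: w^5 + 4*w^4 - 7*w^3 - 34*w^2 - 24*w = (w + 2)*(w^4 + 2*w^3 - 11*w^2 - 12*w) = (w + 2)*(w + 4)*(w^3 - 2*w^2 - 3*w) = (w - 3)*(w + 2)*(w + 4)*(w^2 + w) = w*(w - 3)*(w + 2)*(w + 4)*(w + 1)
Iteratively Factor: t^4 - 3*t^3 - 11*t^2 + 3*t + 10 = (t + 2)*(t^3 - 5*t^2 - t + 5) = (t + 1)*(t + 2)*(t^2 - 6*t + 5) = (t - 5)*(t + 1)*(t + 2)*(t - 1)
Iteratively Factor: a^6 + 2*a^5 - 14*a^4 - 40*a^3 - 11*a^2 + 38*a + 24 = (a - 4)*(a^5 + 6*a^4 + 10*a^3 - 11*a - 6) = (a - 4)*(a + 2)*(a^4 + 4*a^3 + 2*a^2 - 4*a - 3) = (a - 4)*(a + 2)*(a + 3)*(a^3 + a^2 - a - 1) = (a - 4)*(a + 1)*(a + 2)*(a + 3)*(a^2 - 1) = (a - 4)*(a + 1)^2*(a + 2)*(a + 3)*(a - 1)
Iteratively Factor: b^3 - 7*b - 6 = (b + 2)*(b^2 - 2*b - 3) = (b + 1)*(b + 2)*(b - 3)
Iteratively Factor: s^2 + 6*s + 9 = (s + 3)*(s + 3)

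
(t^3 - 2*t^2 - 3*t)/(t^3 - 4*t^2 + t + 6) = t/(t - 2)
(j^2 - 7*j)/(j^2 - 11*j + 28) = j/(j - 4)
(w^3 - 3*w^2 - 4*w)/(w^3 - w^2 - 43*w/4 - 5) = 4*w*(w + 1)/(4*w^2 + 12*w + 5)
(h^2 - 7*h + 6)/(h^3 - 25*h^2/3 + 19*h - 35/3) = 3*(h - 6)/(3*h^2 - 22*h + 35)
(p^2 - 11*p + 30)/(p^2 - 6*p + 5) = (p - 6)/(p - 1)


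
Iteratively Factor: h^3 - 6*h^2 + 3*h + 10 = (h - 5)*(h^2 - h - 2) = (h - 5)*(h - 2)*(h + 1)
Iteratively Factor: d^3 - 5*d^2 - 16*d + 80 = (d - 5)*(d^2 - 16) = (d - 5)*(d + 4)*(d - 4)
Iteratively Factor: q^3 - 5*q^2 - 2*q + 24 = (q + 2)*(q^2 - 7*q + 12) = (q - 4)*(q + 2)*(q - 3)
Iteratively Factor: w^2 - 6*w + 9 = (w - 3)*(w - 3)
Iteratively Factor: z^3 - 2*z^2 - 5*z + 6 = (z + 2)*(z^2 - 4*z + 3) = (z - 3)*(z + 2)*(z - 1)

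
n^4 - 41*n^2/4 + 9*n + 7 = (n - 2)^2*(n + 1/2)*(n + 7/2)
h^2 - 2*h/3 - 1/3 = (h - 1)*(h + 1/3)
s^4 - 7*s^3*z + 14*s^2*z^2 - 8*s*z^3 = s*(s - 4*z)*(s - 2*z)*(s - z)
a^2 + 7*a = a*(a + 7)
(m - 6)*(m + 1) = m^2 - 5*m - 6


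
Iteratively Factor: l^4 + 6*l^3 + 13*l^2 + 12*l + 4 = (l + 2)*(l^3 + 4*l^2 + 5*l + 2) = (l + 1)*(l + 2)*(l^2 + 3*l + 2) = (l + 1)^2*(l + 2)*(l + 2)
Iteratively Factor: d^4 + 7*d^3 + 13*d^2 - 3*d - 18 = (d + 3)*(d^3 + 4*d^2 + d - 6) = (d + 2)*(d + 3)*(d^2 + 2*d - 3) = (d + 2)*(d + 3)^2*(d - 1)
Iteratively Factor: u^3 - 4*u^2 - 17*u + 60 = (u - 3)*(u^2 - u - 20) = (u - 3)*(u + 4)*(u - 5)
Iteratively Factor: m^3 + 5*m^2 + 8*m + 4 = (m + 2)*(m^2 + 3*m + 2) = (m + 2)^2*(m + 1)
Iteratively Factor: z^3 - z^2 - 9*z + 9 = (z + 3)*(z^2 - 4*z + 3) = (z - 1)*(z + 3)*(z - 3)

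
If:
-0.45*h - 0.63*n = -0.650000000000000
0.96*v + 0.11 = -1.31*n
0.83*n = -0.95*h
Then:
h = -2.40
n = 2.74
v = -3.86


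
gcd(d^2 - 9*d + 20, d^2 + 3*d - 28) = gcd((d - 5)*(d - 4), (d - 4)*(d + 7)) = d - 4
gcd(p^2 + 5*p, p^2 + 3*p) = p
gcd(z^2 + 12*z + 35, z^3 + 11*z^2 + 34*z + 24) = 1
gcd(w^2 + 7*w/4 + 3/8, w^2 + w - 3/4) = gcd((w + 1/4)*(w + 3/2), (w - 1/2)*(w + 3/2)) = w + 3/2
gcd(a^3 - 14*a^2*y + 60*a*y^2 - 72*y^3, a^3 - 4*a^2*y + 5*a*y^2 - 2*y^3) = -a + 2*y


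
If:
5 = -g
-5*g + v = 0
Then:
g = -5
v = -25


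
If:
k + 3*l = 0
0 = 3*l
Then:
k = 0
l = 0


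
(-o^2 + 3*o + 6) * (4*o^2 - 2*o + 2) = -4*o^4 + 14*o^3 + 16*o^2 - 6*o + 12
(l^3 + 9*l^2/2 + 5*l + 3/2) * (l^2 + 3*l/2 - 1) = l^5 + 6*l^4 + 43*l^3/4 + 9*l^2/2 - 11*l/4 - 3/2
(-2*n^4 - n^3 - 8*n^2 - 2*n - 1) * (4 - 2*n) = 4*n^5 - 6*n^4 + 12*n^3 - 28*n^2 - 6*n - 4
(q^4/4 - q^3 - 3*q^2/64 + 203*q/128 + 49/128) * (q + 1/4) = q^5/4 - 15*q^4/16 - 19*q^3/64 + 403*q^2/256 + 399*q/512 + 49/512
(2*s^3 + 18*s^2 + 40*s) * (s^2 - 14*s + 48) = 2*s^5 - 10*s^4 - 116*s^3 + 304*s^2 + 1920*s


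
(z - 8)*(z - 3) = z^2 - 11*z + 24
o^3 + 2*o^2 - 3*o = o*(o - 1)*(o + 3)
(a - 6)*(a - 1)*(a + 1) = a^3 - 6*a^2 - a + 6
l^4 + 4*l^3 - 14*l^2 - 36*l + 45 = (l - 3)*(l - 1)*(l + 3)*(l + 5)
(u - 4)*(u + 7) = u^2 + 3*u - 28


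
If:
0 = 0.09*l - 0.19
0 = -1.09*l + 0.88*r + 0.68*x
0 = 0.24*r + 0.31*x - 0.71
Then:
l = 2.11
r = 2.10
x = 0.66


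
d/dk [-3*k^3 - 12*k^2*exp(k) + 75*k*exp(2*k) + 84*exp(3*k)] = -12*k^2*exp(k) - 9*k^2 + 150*k*exp(2*k) - 24*k*exp(k) + 252*exp(3*k) + 75*exp(2*k)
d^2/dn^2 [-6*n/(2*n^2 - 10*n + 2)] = 6*(-n*(2*n - 5)^2 + (3*n - 5)*(n^2 - 5*n + 1))/(n^2 - 5*n + 1)^3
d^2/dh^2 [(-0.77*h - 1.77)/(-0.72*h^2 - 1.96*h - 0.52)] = ((0.77*h + 1.77)*(1.44*h + 1.96)*(2.88*h + 3.92) - (3.3264*h + 5.5672)*(0.72*h^2 + 1.96*h + 0.52))/(0.72*h^2 + 1.96*h + 0.52)^3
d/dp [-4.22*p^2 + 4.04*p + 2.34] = 4.04 - 8.44*p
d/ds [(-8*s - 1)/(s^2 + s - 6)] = (-8*s^2 - 8*s + (2*s + 1)*(8*s + 1) + 48)/(s^2 + s - 6)^2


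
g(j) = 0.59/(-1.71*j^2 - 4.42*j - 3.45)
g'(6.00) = 0.00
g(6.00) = -0.01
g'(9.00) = 0.00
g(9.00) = -0.00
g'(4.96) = 0.00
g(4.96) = -0.01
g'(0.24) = 0.15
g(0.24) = -0.13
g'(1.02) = 0.05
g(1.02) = -0.06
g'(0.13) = 0.17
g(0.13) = -0.15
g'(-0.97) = 1.09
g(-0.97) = -0.76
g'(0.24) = 0.15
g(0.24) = -0.13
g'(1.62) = 0.03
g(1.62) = -0.04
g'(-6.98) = -0.00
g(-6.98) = -0.01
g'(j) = 0.59*(3.42*j + 4.42)/(-1.71*j^2 - 4.42*j - 3.45)^2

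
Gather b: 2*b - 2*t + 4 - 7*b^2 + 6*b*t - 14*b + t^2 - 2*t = -7*b^2 + b*(6*t - 12) + t^2 - 4*t + 4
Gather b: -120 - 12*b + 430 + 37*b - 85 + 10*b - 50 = 35*b + 175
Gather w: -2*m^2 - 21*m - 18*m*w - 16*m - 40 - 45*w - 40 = -2*m^2 - 37*m + w*(-18*m - 45) - 80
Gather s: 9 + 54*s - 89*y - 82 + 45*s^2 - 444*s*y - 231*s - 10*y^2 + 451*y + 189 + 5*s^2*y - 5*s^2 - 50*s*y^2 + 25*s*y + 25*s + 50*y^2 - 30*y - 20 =s^2*(5*y + 40) + s*(-50*y^2 - 419*y - 152) + 40*y^2 + 332*y + 96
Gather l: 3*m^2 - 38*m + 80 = 3*m^2 - 38*m + 80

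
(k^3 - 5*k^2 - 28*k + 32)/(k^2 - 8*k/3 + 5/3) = 3*(k^2 - 4*k - 32)/(3*k - 5)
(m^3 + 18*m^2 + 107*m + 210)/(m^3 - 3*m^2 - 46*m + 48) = (m^2 + 12*m + 35)/(m^2 - 9*m + 8)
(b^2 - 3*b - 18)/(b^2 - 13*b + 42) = (b + 3)/(b - 7)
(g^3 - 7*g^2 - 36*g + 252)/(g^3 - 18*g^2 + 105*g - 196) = (g^2 - 36)/(g^2 - 11*g + 28)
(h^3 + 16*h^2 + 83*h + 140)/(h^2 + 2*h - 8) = (h^2 + 12*h + 35)/(h - 2)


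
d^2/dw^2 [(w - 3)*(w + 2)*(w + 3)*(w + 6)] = 12*w^2 + 48*w + 6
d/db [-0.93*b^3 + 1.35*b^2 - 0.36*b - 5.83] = -2.79*b^2 + 2.7*b - 0.36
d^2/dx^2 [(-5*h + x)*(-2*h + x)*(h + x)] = -12*h + 6*x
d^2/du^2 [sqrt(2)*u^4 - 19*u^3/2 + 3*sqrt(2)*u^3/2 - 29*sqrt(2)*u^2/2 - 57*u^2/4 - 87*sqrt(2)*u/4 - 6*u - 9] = 12*sqrt(2)*u^2 - 57*u + 9*sqrt(2)*u - 29*sqrt(2) - 57/2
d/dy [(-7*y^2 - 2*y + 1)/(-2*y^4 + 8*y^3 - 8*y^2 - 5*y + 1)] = (-28*y^5 + 44*y^4 + 40*y^3 - 5*y^2 + 2*y + 3)/(4*y^8 - 32*y^7 + 96*y^6 - 108*y^5 - 20*y^4 + 96*y^3 + 9*y^2 - 10*y + 1)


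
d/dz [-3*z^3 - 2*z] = -9*z^2 - 2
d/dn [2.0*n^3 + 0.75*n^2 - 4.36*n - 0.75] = 6.0*n^2 + 1.5*n - 4.36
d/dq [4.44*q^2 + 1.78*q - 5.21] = 8.88*q + 1.78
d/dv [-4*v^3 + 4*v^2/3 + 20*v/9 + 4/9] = -12*v^2 + 8*v/3 + 20/9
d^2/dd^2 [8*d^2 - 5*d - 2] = 16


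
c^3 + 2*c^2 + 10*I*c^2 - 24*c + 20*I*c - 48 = (c + 2)*(c + 4*I)*(c + 6*I)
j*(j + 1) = j^2 + j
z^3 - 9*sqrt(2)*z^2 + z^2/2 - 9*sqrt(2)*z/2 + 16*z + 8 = (z + 1/2)*(z - 8*sqrt(2))*(z - sqrt(2))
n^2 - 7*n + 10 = (n - 5)*(n - 2)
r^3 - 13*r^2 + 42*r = r*(r - 7)*(r - 6)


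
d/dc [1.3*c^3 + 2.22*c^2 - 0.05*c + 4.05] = 3.9*c^2 + 4.44*c - 0.05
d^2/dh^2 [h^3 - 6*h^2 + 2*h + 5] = 6*h - 12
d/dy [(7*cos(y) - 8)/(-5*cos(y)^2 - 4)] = (-35*cos(y)^2 + 80*cos(y) + 28)*sin(y)/(5*sin(y)^2 - 9)^2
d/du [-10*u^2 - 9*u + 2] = -20*u - 9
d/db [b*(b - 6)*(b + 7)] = 3*b^2 + 2*b - 42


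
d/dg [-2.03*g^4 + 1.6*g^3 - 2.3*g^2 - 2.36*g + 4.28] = -8.12*g^3 + 4.8*g^2 - 4.6*g - 2.36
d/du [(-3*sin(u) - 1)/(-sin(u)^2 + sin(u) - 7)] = (-3*sin(u)^2 - 2*sin(u) + 22)*cos(u)/(sin(u)^2 - sin(u) + 7)^2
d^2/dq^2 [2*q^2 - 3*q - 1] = 4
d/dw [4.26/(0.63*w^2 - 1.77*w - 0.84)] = (7.5402 - 5.3676*w)/(-0.63*w^2 + 1.77*w + 0.84)^2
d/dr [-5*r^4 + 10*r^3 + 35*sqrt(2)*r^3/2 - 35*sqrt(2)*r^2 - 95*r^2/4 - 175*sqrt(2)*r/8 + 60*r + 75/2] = -20*r^3 + 30*r^2 + 105*sqrt(2)*r^2/2 - 70*sqrt(2)*r - 95*r/2 - 175*sqrt(2)/8 + 60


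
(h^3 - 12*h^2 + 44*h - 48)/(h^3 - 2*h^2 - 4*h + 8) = (h^2 - 10*h + 24)/(h^2 - 4)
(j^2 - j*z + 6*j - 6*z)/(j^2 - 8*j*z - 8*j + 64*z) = (j^2 - j*z + 6*j - 6*z)/(j^2 - 8*j*z - 8*j + 64*z)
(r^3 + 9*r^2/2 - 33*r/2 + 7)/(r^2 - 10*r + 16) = (2*r^2 + 13*r - 7)/(2*(r - 8))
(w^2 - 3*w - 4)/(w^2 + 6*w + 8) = (w^2 - 3*w - 4)/(w^2 + 6*w + 8)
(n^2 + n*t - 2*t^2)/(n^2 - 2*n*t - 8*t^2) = (-n + t)/(-n + 4*t)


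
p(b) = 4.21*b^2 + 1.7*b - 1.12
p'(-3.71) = -29.54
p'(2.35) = 21.49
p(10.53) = 483.59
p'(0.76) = 8.10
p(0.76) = 2.60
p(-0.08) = -1.23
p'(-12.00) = -99.34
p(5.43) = 132.24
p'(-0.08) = 1.03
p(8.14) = 291.67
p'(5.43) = 47.42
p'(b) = 8.42*b + 1.7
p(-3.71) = 50.52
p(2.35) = 26.12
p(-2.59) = 22.72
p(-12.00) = 584.72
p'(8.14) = 70.24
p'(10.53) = 90.36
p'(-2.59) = -20.11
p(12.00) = 625.52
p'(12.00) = 102.74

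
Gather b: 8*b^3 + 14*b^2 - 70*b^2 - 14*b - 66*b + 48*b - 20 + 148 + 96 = 8*b^3 - 56*b^2 - 32*b + 224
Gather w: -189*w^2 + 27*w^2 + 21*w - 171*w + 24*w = -162*w^2 - 126*w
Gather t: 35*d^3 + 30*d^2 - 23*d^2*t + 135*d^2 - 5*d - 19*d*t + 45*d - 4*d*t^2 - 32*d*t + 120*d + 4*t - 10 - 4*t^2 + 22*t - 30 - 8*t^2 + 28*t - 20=35*d^3 + 165*d^2 + 160*d + t^2*(-4*d - 12) + t*(-23*d^2 - 51*d + 54) - 60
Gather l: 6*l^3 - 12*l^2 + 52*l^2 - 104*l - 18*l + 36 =6*l^3 + 40*l^2 - 122*l + 36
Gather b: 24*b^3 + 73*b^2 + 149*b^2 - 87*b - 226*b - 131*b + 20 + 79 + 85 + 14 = 24*b^3 + 222*b^2 - 444*b + 198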